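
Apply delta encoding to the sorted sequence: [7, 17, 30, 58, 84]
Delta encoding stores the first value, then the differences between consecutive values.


First value: 7
Deltas:
  17 - 7 = 10
  30 - 17 = 13
  58 - 30 = 28
  84 - 58 = 26


Delta encoded: [7, 10, 13, 28, 26]


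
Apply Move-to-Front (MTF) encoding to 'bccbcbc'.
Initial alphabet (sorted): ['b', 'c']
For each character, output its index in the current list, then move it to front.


MTF encoding:
'b': index 0 in ['b', 'c'] -> ['b', 'c']
'c': index 1 in ['b', 'c'] -> ['c', 'b']
'c': index 0 in ['c', 'b'] -> ['c', 'b']
'b': index 1 in ['c', 'b'] -> ['b', 'c']
'c': index 1 in ['b', 'c'] -> ['c', 'b']
'b': index 1 in ['c', 'b'] -> ['b', 'c']
'c': index 1 in ['b', 'c'] -> ['c', 'b']


Output: [0, 1, 0, 1, 1, 1, 1]


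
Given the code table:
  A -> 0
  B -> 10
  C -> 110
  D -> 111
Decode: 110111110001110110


Decoding:
110 -> C
111 -> D
110 -> C
0 -> A
0 -> A
111 -> D
0 -> A
110 -> C


Result: CDCAADAC


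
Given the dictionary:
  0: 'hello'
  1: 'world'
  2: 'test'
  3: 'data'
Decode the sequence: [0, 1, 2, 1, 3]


Look up each index in the dictionary:
  0 -> 'hello'
  1 -> 'world'
  2 -> 'test'
  1 -> 'world'
  3 -> 'data'

Decoded: "hello world test world data"


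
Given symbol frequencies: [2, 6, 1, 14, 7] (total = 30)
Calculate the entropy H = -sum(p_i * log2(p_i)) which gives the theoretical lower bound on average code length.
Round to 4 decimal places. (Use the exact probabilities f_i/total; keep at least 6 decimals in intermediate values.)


Per-symbol terms -p_i * log2(p_i) with p_i = f_i/30:
  p = 2/30 = 0.066667: log2(p) = -3.906891, -p*log2(p) = 0.260459
  p = 6/30 = 0.200000: log2(p) = -2.321928, -p*log2(p) = 0.464386
  p = 1/30 = 0.033333: log2(p) = -4.906891, -p*log2(p) = 0.163563
  p = 14/30 = 0.466667: log2(p) = -1.099536, -p*log2(p) = 0.513117
  p = 7/30 = 0.233333: log2(p) = -2.099536, -p*log2(p) = 0.489892
H = 0.260459 + 0.464386 + 0.163563 + 0.513117 + 0.489892 = 1.891417

H = 1.8914 bits/symbol


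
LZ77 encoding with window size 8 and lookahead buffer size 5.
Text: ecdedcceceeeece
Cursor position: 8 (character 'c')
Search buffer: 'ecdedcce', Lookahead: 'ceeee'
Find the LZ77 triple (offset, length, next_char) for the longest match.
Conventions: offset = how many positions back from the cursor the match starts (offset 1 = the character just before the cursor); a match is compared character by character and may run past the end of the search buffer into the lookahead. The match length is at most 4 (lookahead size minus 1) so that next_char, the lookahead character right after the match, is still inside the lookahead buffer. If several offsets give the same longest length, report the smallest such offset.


Try each offset into the search buffer:
  offset=1 (pos 7, char 'e'): match length 0
  offset=2 (pos 6, char 'c'): match length 2
  offset=3 (pos 5, char 'c'): match length 1
  offset=4 (pos 4, char 'd'): match length 0
  offset=5 (pos 3, char 'e'): match length 0
  offset=6 (pos 2, char 'd'): match length 0
  offset=7 (pos 1, char 'c'): match length 1
  offset=8 (pos 0, char 'e'): match length 0
Longest match has length 2 at offset 2.
next_char = character at position 8 + 2 = 10 -> 'e'

Best match: offset=2, length=2 (matching 'ce' starting at position 6)
LZ77 triple: (2, 2, 'e')


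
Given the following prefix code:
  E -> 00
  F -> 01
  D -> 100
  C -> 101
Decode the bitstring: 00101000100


Decoding step by step:
Bits 00 -> E
Bits 101 -> C
Bits 00 -> E
Bits 01 -> F
Bits 00 -> E


Decoded message: ECEFE


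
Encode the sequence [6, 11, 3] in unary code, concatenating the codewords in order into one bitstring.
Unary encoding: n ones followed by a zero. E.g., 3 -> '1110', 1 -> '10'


Encode each number as n ones followed by a terminating 0:
  6 -> 1111110 (7 bits)
  11 -> 111111111110 (12 bits)
  3 -> 1110 (4 bits)
Total length = 7 + 12 + 4 = 23 bits.

Unary([6, 11, 3]) = 11111101111111111101110 (23 bits)


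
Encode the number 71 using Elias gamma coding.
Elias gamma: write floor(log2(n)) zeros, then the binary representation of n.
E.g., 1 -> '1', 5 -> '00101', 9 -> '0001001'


num_bits = floor(log2(71)) + 1 = 7
leading_zeros = num_bits - 1 = 6
binary(71) = 1000111

Elias gamma(71) = '000000' + '1000111' = 0000001000111 (13 bits)


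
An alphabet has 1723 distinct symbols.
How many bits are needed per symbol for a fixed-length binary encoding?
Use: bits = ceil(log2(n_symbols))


log2(1723) = 10.7507
Bracket: 2^10 = 1024 < 1723 <= 2^11 = 2048
So ceil(log2(1723)) = 11

bits = ceil(log2(1723)) = ceil(10.7507) = 11 bits


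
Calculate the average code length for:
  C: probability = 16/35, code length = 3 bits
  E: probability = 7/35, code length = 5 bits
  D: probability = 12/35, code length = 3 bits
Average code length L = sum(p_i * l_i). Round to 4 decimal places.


Weighted contributions p_i * l_i:
  C: (16/35) * 3 = 48/35
  E: (7/35) * 5 = 35/35
  D: (12/35) * 3 = 36/35
Sum = (48 + 35 + 36)/35 = 119/35

L = 119/35 = 3.4000 bits/symbol


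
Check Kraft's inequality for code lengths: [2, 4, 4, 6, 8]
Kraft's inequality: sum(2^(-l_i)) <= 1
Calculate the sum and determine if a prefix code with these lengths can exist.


Sum = 2^(-2) + 2^(-4) + 2^(-4) + 2^(-6) + 2^(-8)
    = 0.25 + 0.0625 + 0.0625 + 0.015625 + 0.00390625
    = 101/256 = 0.39453125
Since 0.39453125 <= 1, Kraft's inequality IS satisfied.
A prefix code with these lengths CAN exist.

Kraft sum = 0.39453125. Satisfied.


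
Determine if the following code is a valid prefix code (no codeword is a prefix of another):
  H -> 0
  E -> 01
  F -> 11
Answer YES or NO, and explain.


Checking each pair (does one codeword prefix another?):
  H='0' vs E='01': prefix -- VIOLATION

NO -- this is NOT a valid prefix code. H (0) is a prefix of E (01).


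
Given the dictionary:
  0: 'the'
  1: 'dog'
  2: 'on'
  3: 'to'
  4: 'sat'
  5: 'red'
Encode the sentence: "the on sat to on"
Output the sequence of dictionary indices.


Look up each word in the dictionary:
  'the' -> 0
  'on' -> 2
  'sat' -> 4
  'to' -> 3
  'on' -> 2

Encoded: [0, 2, 4, 3, 2]


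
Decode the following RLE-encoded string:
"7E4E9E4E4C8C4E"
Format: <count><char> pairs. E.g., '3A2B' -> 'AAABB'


Expanding each <count><char> pair:
  7E -> 'EEEEEEE'
  4E -> 'EEEE'
  9E -> 'EEEEEEEEE'
  4E -> 'EEEE'
  4C -> 'CCCC'
  8C -> 'CCCCCCCC'
  4E -> 'EEEE'

Decoded = EEEEEEEEEEEEEEEEEEEEEEEECCCCCCCCCCCCEEEE


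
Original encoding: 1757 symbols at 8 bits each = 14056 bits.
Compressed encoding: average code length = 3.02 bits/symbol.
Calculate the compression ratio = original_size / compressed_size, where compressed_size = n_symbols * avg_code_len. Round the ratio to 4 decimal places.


original_size = n_symbols * orig_bits = 1757 * 8 = 14056 bits
compressed_size = n_symbols * avg_code_len = 1757 * 3.02 = 5306.14 bits
ratio = original_size / compressed_size = 14056 / 5306.14 = 2.649

Compression ratio = 2.649


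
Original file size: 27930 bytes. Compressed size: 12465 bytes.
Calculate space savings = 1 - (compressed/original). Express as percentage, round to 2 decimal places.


ratio = compressed/original = 12465/27930 = 0.446294
savings = 1 - ratio = 1 - 0.446294 = 0.553706
as a percentage: 0.553706 * 100 = 55.37%

Space savings = 1 - 12465/27930 = 55.37%


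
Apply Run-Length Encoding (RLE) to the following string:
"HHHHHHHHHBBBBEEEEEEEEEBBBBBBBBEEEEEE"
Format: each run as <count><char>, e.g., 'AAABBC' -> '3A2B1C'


Scanning runs left to right:
  i=0: run of 'H' x 9 -> '9H'
  i=9: run of 'B' x 4 -> '4B'
  i=13: run of 'E' x 9 -> '9E'
  i=22: run of 'B' x 8 -> '8B'
  i=30: run of 'E' x 6 -> '6E'

RLE = 9H4B9E8B6E


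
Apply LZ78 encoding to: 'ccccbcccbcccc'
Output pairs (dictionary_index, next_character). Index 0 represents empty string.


LZ78 encoding steps:
Dictionary: {0: ''}
Step 1: w='' (idx 0), next='c' -> output (0, 'c'), add 'c' as idx 1
Step 2: w='c' (idx 1), next='c' -> output (1, 'c'), add 'cc' as idx 2
Step 3: w='c' (idx 1), next='b' -> output (1, 'b'), add 'cb' as idx 3
Step 4: w='cc' (idx 2), next='c' -> output (2, 'c'), add 'ccc' as idx 4
Step 5: w='' (idx 0), next='b' -> output (0, 'b'), add 'b' as idx 5
Step 6: w='ccc' (idx 4), next='c' -> output (4, 'c'), add 'cccc' as idx 6


Encoded: [(0, 'c'), (1, 'c'), (1, 'b'), (2, 'c'), (0, 'b'), (4, 'c')]


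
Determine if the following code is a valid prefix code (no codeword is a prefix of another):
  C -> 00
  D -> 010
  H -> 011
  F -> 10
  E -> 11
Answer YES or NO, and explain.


Checking each pair (does one codeword prefix another?):
  C='00' vs D='010': no prefix
  C='00' vs H='011': no prefix
  C='00' vs F='10': no prefix
  C='00' vs E='11': no prefix
  D='010' vs C='00': no prefix
  D='010' vs H='011': no prefix
  D='010' vs F='10': no prefix
  D='010' vs E='11': no prefix
  H='011' vs C='00': no prefix
  H='011' vs D='010': no prefix
  H='011' vs F='10': no prefix
  H='011' vs E='11': no prefix
  F='10' vs C='00': no prefix
  F='10' vs D='010': no prefix
  F='10' vs H='011': no prefix
  F='10' vs E='11': no prefix
  E='11' vs C='00': no prefix
  E='11' vs D='010': no prefix
  E='11' vs H='011': no prefix
  E='11' vs F='10': no prefix
No violation found over all pairs.

YES -- this is a valid prefix code. No codeword is a prefix of any other codeword.


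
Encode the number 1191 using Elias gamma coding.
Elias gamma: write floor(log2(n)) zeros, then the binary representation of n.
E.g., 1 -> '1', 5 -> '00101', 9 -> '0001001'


num_bits = floor(log2(1191)) + 1 = 11
leading_zeros = num_bits - 1 = 10
binary(1191) = 10010100111

Elias gamma(1191) = '0000000000' + '10010100111' = 000000000010010100111 (21 bits)


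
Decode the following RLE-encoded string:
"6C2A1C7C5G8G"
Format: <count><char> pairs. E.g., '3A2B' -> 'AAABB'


Expanding each <count><char> pair:
  6C -> 'CCCCCC'
  2A -> 'AA'
  1C -> 'C'
  7C -> 'CCCCCCC'
  5G -> 'GGGGG'
  8G -> 'GGGGGGGG'

Decoded = CCCCCCAACCCCCCCCGGGGGGGGGGGGG


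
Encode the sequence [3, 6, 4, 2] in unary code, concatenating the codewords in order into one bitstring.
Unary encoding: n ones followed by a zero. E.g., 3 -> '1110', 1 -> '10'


Encode each number as n ones followed by a terminating 0:
  3 -> 1110 (4 bits)
  6 -> 1111110 (7 bits)
  4 -> 11110 (5 bits)
  2 -> 110 (3 bits)
Total length = 4 + 7 + 5 + 3 = 19 bits.

Unary([3, 6, 4, 2]) = 1110111111011110110 (19 bits)


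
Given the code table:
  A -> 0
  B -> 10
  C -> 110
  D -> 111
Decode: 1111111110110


Decoding:
111 -> D
111 -> D
111 -> D
0 -> A
110 -> C


Result: DDDAC


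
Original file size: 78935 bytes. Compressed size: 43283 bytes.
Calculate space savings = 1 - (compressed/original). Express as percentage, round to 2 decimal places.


ratio = compressed/original = 43283/78935 = 0.548337
savings = 1 - ratio = 1 - 0.548337 = 0.451663
as a percentage: 0.451663 * 100 = 45.17%

Space savings = 1 - 43283/78935 = 45.17%


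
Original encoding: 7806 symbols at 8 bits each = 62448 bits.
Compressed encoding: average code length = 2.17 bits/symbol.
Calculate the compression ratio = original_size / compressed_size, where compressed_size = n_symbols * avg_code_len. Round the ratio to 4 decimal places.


original_size = n_symbols * orig_bits = 7806 * 8 = 62448 bits
compressed_size = n_symbols * avg_code_len = 7806 * 2.17 = 16939.02 bits
ratio = original_size / compressed_size = 62448 / 16939.02 = 3.6866

Compression ratio = 3.6866


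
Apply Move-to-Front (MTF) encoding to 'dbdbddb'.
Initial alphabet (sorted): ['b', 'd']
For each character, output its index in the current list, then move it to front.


MTF encoding:
'd': index 1 in ['b', 'd'] -> ['d', 'b']
'b': index 1 in ['d', 'b'] -> ['b', 'd']
'd': index 1 in ['b', 'd'] -> ['d', 'b']
'b': index 1 in ['d', 'b'] -> ['b', 'd']
'd': index 1 in ['b', 'd'] -> ['d', 'b']
'd': index 0 in ['d', 'b'] -> ['d', 'b']
'b': index 1 in ['d', 'b'] -> ['b', 'd']


Output: [1, 1, 1, 1, 1, 0, 1]


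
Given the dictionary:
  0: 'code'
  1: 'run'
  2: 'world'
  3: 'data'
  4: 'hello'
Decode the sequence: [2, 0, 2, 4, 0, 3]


Look up each index in the dictionary:
  2 -> 'world'
  0 -> 'code'
  2 -> 'world'
  4 -> 'hello'
  0 -> 'code'
  3 -> 'data'

Decoded: "world code world hello code data"


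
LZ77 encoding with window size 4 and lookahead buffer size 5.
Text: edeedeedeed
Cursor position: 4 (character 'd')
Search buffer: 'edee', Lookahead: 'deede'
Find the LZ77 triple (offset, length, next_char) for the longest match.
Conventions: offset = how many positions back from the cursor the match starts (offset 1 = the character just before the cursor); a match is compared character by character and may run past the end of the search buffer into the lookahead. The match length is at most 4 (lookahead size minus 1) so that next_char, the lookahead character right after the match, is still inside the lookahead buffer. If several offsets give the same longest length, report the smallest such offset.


Try each offset into the search buffer:
  offset=1 (pos 3, char 'e'): match length 0
  offset=2 (pos 2, char 'e'): match length 0
  offset=3 (pos 1, char 'd'): match length 4
  offset=4 (pos 0, char 'e'): match length 0
Longest match has length 4 at offset 3.
next_char = character at position 4 + 4 = 8 -> 'e'

Best match: offset=3, length=4 (matching 'deed' starting at position 1)
LZ77 triple: (3, 4, 'e')


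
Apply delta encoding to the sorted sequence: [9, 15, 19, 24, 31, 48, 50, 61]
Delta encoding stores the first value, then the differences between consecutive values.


First value: 9
Deltas:
  15 - 9 = 6
  19 - 15 = 4
  24 - 19 = 5
  31 - 24 = 7
  48 - 31 = 17
  50 - 48 = 2
  61 - 50 = 11


Delta encoded: [9, 6, 4, 5, 7, 17, 2, 11]


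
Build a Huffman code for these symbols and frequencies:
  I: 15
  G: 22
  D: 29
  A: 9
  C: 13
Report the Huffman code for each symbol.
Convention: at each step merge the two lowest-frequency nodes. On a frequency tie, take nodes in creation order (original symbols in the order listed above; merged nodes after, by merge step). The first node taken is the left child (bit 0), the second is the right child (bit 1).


Huffman tree construction:
Step 1: Merge A(9) + C(13) = 22
Step 2: Merge I(15) + G(22) = 37
Step 3: Merge (A+C)(22) + D(29) = 51
Step 4: Merge (I+G)(37) + ((A+C)+D)(51) = 88
Read each symbol's code off the tree from the root (left child = 0, right child = 1).

Codes:
  I: 00 (length 2)
  G: 01 (length 2)
  D: 11 (length 2)
  A: 100 (length 3)
  C: 101 (length 3)
Average code length: 198/88 = 2.2500 bits/symbol


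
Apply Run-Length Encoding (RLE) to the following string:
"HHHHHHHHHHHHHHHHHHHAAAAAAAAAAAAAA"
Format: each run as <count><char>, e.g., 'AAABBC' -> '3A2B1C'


Scanning runs left to right:
  i=0: run of 'H' x 19 -> '19H'
  i=19: run of 'A' x 14 -> '14A'

RLE = 19H14A


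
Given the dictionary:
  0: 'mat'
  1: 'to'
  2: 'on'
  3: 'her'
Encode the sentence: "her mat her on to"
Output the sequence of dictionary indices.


Look up each word in the dictionary:
  'her' -> 3
  'mat' -> 0
  'her' -> 3
  'on' -> 2
  'to' -> 1

Encoded: [3, 0, 3, 2, 1]


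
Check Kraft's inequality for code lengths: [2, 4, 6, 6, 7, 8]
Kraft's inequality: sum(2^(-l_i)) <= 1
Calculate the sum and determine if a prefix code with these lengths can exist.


Sum = 2^(-2) + 2^(-4) + 2^(-6) + 2^(-6) + 2^(-7) + 2^(-8)
    = 0.25 + 0.0625 + 0.015625 + 0.015625 + 0.0078125 + 0.00390625
    = 91/256 = 0.35546875
Since 0.35546875 <= 1, Kraft's inequality IS satisfied.
A prefix code with these lengths CAN exist.

Kraft sum = 0.35546875. Satisfied.


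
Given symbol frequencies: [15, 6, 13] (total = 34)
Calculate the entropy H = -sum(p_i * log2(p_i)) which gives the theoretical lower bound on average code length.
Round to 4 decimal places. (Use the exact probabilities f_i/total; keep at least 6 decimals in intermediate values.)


Per-symbol terms -p_i * log2(p_i) with p_i = f_i/34:
  p = 15/34 = 0.441176: log2(p) = -1.180572, -p*log2(p) = 0.520841
  p = 6/34 = 0.176471: log2(p) = -2.502500, -p*log2(p) = 0.441618
  p = 13/34 = 0.382353: log2(p) = -1.387023, -p*log2(p) = 0.530332
H = 0.520841 + 0.441618 + 0.530332 = 1.492791

H = 1.4928 bits/symbol


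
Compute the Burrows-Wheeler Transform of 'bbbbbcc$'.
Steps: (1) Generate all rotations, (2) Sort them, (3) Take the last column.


Rotations (sorted):
  0: $bbbbbcc -> last char: c
  1: bbbbbcc$ -> last char: $
  2: bbbbcc$b -> last char: b
  3: bbbcc$bb -> last char: b
  4: bbcc$bbb -> last char: b
  5: bcc$bbbb -> last char: b
  6: c$bbbbbc -> last char: c
  7: cc$bbbbb -> last char: b


BWT = c$bbbbcb


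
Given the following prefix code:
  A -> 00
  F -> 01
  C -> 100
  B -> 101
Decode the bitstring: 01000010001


Decoding step by step:
Bits 01 -> F
Bits 00 -> A
Bits 00 -> A
Bits 100 -> C
Bits 01 -> F


Decoded message: FAACF


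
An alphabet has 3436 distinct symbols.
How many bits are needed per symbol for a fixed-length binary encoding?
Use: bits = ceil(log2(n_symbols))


log2(3436) = 11.7465
Bracket: 2^11 = 2048 < 3436 <= 2^12 = 4096
So ceil(log2(3436)) = 12

bits = ceil(log2(3436)) = ceil(11.7465) = 12 bits


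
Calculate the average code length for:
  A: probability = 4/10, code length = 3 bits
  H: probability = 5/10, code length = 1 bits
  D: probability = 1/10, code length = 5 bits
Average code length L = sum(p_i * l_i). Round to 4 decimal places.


Weighted contributions p_i * l_i:
  A: (4/10) * 3 = 12/10
  H: (5/10) * 1 = 5/10
  D: (1/10) * 5 = 5/10
Sum = (12 + 5 + 5)/10 = 22/10

L = 22/10 = 2.2000 bits/symbol


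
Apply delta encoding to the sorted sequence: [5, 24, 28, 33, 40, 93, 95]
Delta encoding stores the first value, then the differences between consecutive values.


First value: 5
Deltas:
  24 - 5 = 19
  28 - 24 = 4
  33 - 28 = 5
  40 - 33 = 7
  93 - 40 = 53
  95 - 93 = 2


Delta encoded: [5, 19, 4, 5, 7, 53, 2]


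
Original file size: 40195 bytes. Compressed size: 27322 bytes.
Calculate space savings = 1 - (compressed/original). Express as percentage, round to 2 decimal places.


ratio = compressed/original = 27322/40195 = 0.679736
savings = 1 - ratio = 1 - 0.679736 = 0.320264
as a percentage: 0.320264 * 100 = 32.03%

Space savings = 1 - 27322/40195 = 32.03%


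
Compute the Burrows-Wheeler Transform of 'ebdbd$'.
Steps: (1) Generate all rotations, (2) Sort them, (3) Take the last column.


Rotations (sorted):
  0: $ebdbd -> last char: d
  1: bd$ebd -> last char: d
  2: bdbd$e -> last char: e
  3: d$ebdb -> last char: b
  4: dbd$eb -> last char: b
  5: ebdbd$ -> last char: $


BWT = ddebb$


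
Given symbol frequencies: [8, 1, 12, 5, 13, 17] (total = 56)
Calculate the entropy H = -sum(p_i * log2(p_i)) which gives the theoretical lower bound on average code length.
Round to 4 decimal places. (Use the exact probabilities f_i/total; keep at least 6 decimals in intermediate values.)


Per-symbol terms -p_i * log2(p_i) with p_i = f_i/56:
  p = 8/56 = 0.142857: log2(p) = -2.807355, -p*log2(p) = 0.401051
  p = 1/56 = 0.017857: log2(p) = -5.807355, -p*log2(p) = 0.103703
  p = 12/56 = 0.214286: log2(p) = -2.222392, -p*log2(p) = 0.476227
  p = 5/56 = 0.089286: log2(p) = -3.485427, -p*log2(p) = 0.311199
  p = 13/56 = 0.232143: log2(p) = -2.106915, -p*log2(p) = 0.489105
  p = 17/56 = 0.303571: log2(p) = -1.719892, -p*log2(p) = 0.522110
H = 0.401051 + 0.103703 + 0.476227 + 0.311199 + 0.489105 + 0.522110 = 2.303395

H = 2.3034 bits/symbol


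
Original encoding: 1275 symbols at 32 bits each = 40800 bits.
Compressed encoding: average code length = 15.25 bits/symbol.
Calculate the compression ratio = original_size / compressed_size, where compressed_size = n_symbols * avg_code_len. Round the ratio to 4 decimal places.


original_size = n_symbols * orig_bits = 1275 * 32 = 40800 bits
compressed_size = n_symbols * avg_code_len = 1275 * 15.25 = 19443.75 bits
ratio = original_size / compressed_size = 40800 / 19443.75 = 2.0984

Compression ratio = 2.0984


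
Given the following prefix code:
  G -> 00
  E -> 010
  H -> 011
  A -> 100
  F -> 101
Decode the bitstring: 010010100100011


Decoding step by step:
Bits 010 -> E
Bits 010 -> E
Bits 100 -> A
Bits 100 -> A
Bits 011 -> H


Decoded message: EEAAH


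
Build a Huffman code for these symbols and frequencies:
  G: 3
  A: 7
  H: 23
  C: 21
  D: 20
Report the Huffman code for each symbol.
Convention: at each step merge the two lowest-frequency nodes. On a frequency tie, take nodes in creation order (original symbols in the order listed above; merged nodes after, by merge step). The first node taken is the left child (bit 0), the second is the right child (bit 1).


Huffman tree construction:
Step 1: Merge G(3) + A(7) = 10
Step 2: Merge (G+A)(10) + D(20) = 30
Step 3: Merge C(21) + H(23) = 44
Step 4: Merge ((G+A)+D)(30) + (C+H)(44) = 74
Read each symbol's code off the tree from the root (left child = 0, right child = 1).

Codes:
  G: 000 (length 3)
  A: 001 (length 3)
  H: 11 (length 2)
  C: 10 (length 2)
  D: 01 (length 2)
Average code length: 158/74 = 2.1351 bits/symbol


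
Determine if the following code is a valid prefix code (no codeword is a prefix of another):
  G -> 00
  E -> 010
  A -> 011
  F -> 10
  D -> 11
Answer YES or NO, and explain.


Checking each pair (does one codeword prefix another?):
  G='00' vs E='010': no prefix
  G='00' vs A='011': no prefix
  G='00' vs F='10': no prefix
  G='00' vs D='11': no prefix
  E='010' vs G='00': no prefix
  E='010' vs A='011': no prefix
  E='010' vs F='10': no prefix
  E='010' vs D='11': no prefix
  A='011' vs G='00': no prefix
  A='011' vs E='010': no prefix
  A='011' vs F='10': no prefix
  A='011' vs D='11': no prefix
  F='10' vs G='00': no prefix
  F='10' vs E='010': no prefix
  F='10' vs A='011': no prefix
  F='10' vs D='11': no prefix
  D='11' vs G='00': no prefix
  D='11' vs E='010': no prefix
  D='11' vs A='011': no prefix
  D='11' vs F='10': no prefix
No violation found over all pairs.

YES -- this is a valid prefix code. No codeword is a prefix of any other codeword.


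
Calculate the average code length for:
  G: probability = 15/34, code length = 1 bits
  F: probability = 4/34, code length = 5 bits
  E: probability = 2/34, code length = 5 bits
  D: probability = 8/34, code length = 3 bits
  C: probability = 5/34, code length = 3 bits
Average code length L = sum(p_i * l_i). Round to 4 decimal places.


Weighted contributions p_i * l_i:
  G: (15/34) * 1 = 15/34
  F: (4/34) * 5 = 20/34
  E: (2/34) * 5 = 10/34
  D: (8/34) * 3 = 24/34
  C: (5/34) * 3 = 15/34
Sum = (15 + 20 + 10 + 24 + 15)/34 = 84/34

L = 84/34 = 2.4706 bits/symbol


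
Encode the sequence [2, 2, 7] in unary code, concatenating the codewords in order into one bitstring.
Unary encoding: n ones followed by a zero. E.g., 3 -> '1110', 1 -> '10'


Encode each number as n ones followed by a terminating 0:
  2 -> 110 (3 bits)
  2 -> 110 (3 bits)
  7 -> 11111110 (8 bits)
Total length = 3 + 3 + 8 = 14 bits.

Unary([2, 2, 7]) = 11011011111110 (14 bits)


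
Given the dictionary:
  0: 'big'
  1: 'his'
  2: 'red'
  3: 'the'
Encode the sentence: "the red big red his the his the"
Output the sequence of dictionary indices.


Look up each word in the dictionary:
  'the' -> 3
  'red' -> 2
  'big' -> 0
  'red' -> 2
  'his' -> 1
  'the' -> 3
  'his' -> 1
  'the' -> 3

Encoded: [3, 2, 0, 2, 1, 3, 1, 3]


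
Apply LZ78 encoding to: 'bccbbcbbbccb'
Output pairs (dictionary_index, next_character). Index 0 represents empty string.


LZ78 encoding steps:
Dictionary: {0: ''}
Step 1: w='' (idx 0), next='b' -> output (0, 'b'), add 'b' as idx 1
Step 2: w='' (idx 0), next='c' -> output (0, 'c'), add 'c' as idx 2
Step 3: w='c' (idx 2), next='b' -> output (2, 'b'), add 'cb' as idx 3
Step 4: w='b' (idx 1), next='c' -> output (1, 'c'), add 'bc' as idx 4
Step 5: w='b' (idx 1), next='b' -> output (1, 'b'), add 'bb' as idx 5
Step 6: w='bc' (idx 4), next='c' -> output (4, 'c'), add 'bcc' as idx 6
Step 7: w='b' (idx 1), end of input -> output (1, '')


Encoded: [(0, 'b'), (0, 'c'), (2, 'b'), (1, 'c'), (1, 'b'), (4, 'c'), (1, '')]


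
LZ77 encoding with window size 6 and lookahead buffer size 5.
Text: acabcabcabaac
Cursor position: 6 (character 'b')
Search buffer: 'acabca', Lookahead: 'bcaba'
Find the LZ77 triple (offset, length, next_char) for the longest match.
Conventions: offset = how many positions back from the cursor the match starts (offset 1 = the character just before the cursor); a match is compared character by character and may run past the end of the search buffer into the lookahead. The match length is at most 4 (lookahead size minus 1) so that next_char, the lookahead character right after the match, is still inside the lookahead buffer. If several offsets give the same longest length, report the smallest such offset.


Try each offset into the search buffer:
  offset=1 (pos 5, char 'a'): match length 0
  offset=2 (pos 4, char 'c'): match length 0
  offset=3 (pos 3, char 'b'): match length 4
  offset=4 (pos 2, char 'a'): match length 0
  offset=5 (pos 1, char 'c'): match length 0
  offset=6 (pos 0, char 'a'): match length 0
Longest match has length 4 at offset 3.
next_char = character at position 6 + 4 = 10 -> 'a'

Best match: offset=3, length=4 (matching 'bcab' starting at position 3)
LZ77 triple: (3, 4, 'a')


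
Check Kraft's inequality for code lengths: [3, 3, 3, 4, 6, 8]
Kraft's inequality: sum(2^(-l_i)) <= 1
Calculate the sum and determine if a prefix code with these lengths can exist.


Sum = 2^(-3) + 2^(-3) + 2^(-3) + 2^(-4) + 2^(-6) + 2^(-8)
    = 0.125 + 0.125 + 0.125 + 0.0625 + 0.015625 + 0.00390625
    = 117/256 = 0.45703125
Since 0.45703125 <= 1, Kraft's inequality IS satisfied.
A prefix code with these lengths CAN exist.

Kraft sum = 0.45703125. Satisfied.


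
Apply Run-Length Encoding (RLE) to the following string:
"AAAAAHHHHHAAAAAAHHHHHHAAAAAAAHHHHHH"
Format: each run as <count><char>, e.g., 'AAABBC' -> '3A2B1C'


Scanning runs left to right:
  i=0: run of 'A' x 5 -> '5A'
  i=5: run of 'H' x 5 -> '5H'
  i=10: run of 'A' x 6 -> '6A'
  i=16: run of 'H' x 6 -> '6H'
  i=22: run of 'A' x 7 -> '7A'
  i=29: run of 'H' x 6 -> '6H'

RLE = 5A5H6A6H7A6H


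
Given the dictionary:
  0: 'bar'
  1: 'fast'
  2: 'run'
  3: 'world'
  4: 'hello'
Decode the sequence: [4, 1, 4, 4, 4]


Look up each index in the dictionary:
  4 -> 'hello'
  1 -> 'fast'
  4 -> 'hello'
  4 -> 'hello'
  4 -> 'hello'

Decoded: "hello fast hello hello hello"


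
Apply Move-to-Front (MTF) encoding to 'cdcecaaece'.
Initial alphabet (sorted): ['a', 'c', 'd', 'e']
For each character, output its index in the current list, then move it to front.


MTF encoding:
'c': index 1 in ['a', 'c', 'd', 'e'] -> ['c', 'a', 'd', 'e']
'd': index 2 in ['c', 'a', 'd', 'e'] -> ['d', 'c', 'a', 'e']
'c': index 1 in ['d', 'c', 'a', 'e'] -> ['c', 'd', 'a', 'e']
'e': index 3 in ['c', 'd', 'a', 'e'] -> ['e', 'c', 'd', 'a']
'c': index 1 in ['e', 'c', 'd', 'a'] -> ['c', 'e', 'd', 'a']
'a': index 3 in ['c', 'e', 'd', 'a'] -> ['a', 'c', 'e', 'd']
'a': index 0 in ['a', 'c', 'e', 'd'] -> ['a', 'c', 'e', 'd']
'e': index 2 in ['a', 'c', 'e', 'd'] -> ['e', 'a', 'c', 'd']
'c': index 2 in ['e', 'a', 'c', 'd'] -> ['c', 'e', 'a', 'd']
'e': index 1 in ['c', 'e', 'a', 'd'] -> ['e', 'c', 'a', 'd']


Output: [1, 2, 1, 3, 1, 3, 0, 2, 2, 1]


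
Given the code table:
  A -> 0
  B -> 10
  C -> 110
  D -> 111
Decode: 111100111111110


Decoding:
111 -> D
10 -> B
0 -> A
111 -> D
111 -> D
110 -> C


Result: DBADDC


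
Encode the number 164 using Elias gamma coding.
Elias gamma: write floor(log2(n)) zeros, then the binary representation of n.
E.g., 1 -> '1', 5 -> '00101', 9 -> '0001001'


num_bits = floor(log2(164)) + 1 = 8
leading_zeros = num_bits - 1 = 7
binary(164) = 10100100

Elias gamma(164) = '0000000' + '10100100' = 000000010100100 (15 bits)


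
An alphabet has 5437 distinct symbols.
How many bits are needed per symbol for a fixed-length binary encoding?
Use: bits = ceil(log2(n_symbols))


log2(5437) = 12.4086
Bracket: 2^12 = 4096 < 5437 <= 2^13 = 8192
So ceil(log2(5437)) = 13

bits = ceil(log2(5437)) = ceil(12.4086) = 13 bits


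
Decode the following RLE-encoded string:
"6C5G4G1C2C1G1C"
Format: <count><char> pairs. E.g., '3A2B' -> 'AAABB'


Expanding each <count><char> pair:
  6C -> 'CCCCCC'
  5G -> 'GGGGG'
  4G -> 'GGGG'
  1C -> 'C'
  2C -> 'CC'
  1G -> 'G'
  1C -> 'C'

Decoded = CCCCCCGGGGGGGGGCCCGC


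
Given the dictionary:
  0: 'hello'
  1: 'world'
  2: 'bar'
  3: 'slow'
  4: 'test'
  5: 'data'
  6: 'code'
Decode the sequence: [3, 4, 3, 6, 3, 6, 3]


Look up each index in the dictionary:
  3 -> 'slow'
  4 -> 'test'
  3 -> 'slow'
  6 -> 'code'
  3 -> 'slow'
  6 -> 'code'
  3 -> 'slow'

Decoded: "slow test slow code slow code slow"


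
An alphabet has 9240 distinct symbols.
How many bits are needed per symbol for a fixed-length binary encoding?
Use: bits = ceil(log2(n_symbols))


log2(9240) = 13.1737
Bracket: 2^13 = 8192 < 9240 <= 2^14 = 16384
So ceil(log2(9240)) = 14

bits = ceil(log2(9240)) = ceil(13.1737) = 14 bits


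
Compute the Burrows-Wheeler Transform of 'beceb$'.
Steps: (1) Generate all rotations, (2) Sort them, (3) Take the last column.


Rotations (sorted):
  0: $beceb -> last char: b
  1: b$bece -> last char: e
  2: beceb$ -> last char: $
  3: ceb$be -> last char: e
  4: eb$bec -> last char: c
  5: eceb$b -> last char: b


BWT = be$ecb


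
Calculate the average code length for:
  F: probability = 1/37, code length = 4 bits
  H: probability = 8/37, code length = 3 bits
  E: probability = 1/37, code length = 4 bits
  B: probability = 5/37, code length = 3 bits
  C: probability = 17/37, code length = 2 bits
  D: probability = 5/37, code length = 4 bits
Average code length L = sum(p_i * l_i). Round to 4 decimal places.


Weighted contributions p_i * l_i:
  F: (1/37) * 4 = 4/37
  H: (8/37) * 3 = 24/37
  E: (1/37) * 4 = 4/37
  B: (5/37) * 3 = 15/37
  C: (17/37) * 2 = 34/37
  D: (5/37) * 4 = 20/37
Sum = (4 + 24 + 4 + 15 + 34 + 20)/37 = 101/37

L = 101/37 = 2.7297 bits/symbol


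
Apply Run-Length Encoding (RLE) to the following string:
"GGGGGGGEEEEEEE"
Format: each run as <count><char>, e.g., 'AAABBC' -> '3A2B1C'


Scanning runs left to right:
  i=0: run of 'G' x 7 -> '7G'
  i=7: run of 'E' x 7 -> '7E'

RLE = 7G7E


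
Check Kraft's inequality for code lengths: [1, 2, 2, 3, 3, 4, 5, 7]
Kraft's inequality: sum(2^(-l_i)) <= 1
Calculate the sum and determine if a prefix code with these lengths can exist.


Sum = 2^(-1) + 2^(-2) + 2^(-2) + 2^(-3) + 2^(-3) + 2^(-4) + 2^(-5) + 2^(-7)
    = 0.5 + 0.25 + 0.25 + 0.125 + 0.125 + 0.0625 + 0.03125 + 0.0078125
    = 173/128 = 1.3515625
Since 1.3515625 > 1, Kraft's inequality is NOT satisfied.
A prefix code with these lengths CANNOT exist.

Kraft sum = 1.3515625. Not satisfied.


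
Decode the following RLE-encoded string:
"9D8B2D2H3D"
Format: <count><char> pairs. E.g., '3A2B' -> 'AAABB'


Expanding each <count><char> pair:
  9D -> 'DDDDDDDDD'
  8B -> 'BBBBBBBB'
  2D -> 'DD'
  2H -> 'HH'
  3D -> 'DDD'

Decoded = DDDDDDDDDBBBBBBBBDDHHDDD


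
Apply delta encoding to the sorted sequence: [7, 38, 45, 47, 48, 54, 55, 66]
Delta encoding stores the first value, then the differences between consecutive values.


First value: 7
Deltas:
  38 - 7 = 31
  45 - 38 = 7
  47 - 45 = 2
  48 - 47 = 1
  54 - 48 = 6
  55 - 54 = 1
  66 - 55 = 11


Delta encoded: [7, 31, 7, 2, 1, 6, 1, 11]


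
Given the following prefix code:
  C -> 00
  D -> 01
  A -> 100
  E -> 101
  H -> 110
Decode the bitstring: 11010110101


Decoding step by step:
Bits 110 -> H
Bits 101 -> E
Bits 101 -> E
Bits 01 -> D


Decoded message: HEED


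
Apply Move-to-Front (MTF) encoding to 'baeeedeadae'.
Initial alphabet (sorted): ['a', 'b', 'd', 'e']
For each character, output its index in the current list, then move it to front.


MTF encoding:
'b': index 1 in ['a', 'b', 'd', 'e'] -> ['b', 'a', 'd', 'e']
'a': index 1 in ['b', 'a', 'd', 'e'] -> ['a', 'b', 'd', 'e']
'e': index 3 in ['a', 'b', 'd', 'e'] -> ['e', 'a', 'b', 'd']
'e': index 0 in ['e', 'a', 'b', 'd'] -> ['e', 'a', 'b', 'd']
'e': index 0 in ['e', 'a', 'b', 'd'] -> ['e', 'a', 'b', 'd']
'd': index 3 in ['e', 'a', 'b', 'd'] -> ['d', 'e', 'a', 'b']
'e': index 1 in ['d', 'e', 'a', 'b'] -> ['e', 'd', 'a', 'b']
'a': index 2 in ['e', 'd', 'a', 'b'] -> ['a', 'e', 'd', 'b']
'd': index 2 in ['a', 'e', 'd', 'b'] -> ['d', 'a', 'e', 'b']
'a': index 1 in ['d', 'a', 'e', 'b'] -> ['a', 'd', 'e', 'b']
'e': index 2 in ['a', 'd', 'e', 'b'] -> ['e', 'a', 'd', 'b']


Output: [1, 1, 3, 0, 0, 3, 1, 2, 2, 1, 2]


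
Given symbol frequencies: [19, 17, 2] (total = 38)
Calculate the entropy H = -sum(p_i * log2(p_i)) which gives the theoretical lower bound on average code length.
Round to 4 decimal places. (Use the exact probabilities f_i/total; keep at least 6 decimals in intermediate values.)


Per-symbol terms -p_i * log2(p_i) with p_i = f_i/38:
  p = 19/38 = 0.500000: log2(p) = -1.000000, -p*log2(p) = 0.500000
  p = 17/38 = 0.447368: log2(p) = -1.160465, -p*log2(p) = 0.519155
  p = 2/38 = 0.052632: log2(p) = -4.247928, -p*log2(p) = 0.223575
H = 0.500000 + 0.519155 + 0.223575 = 1.242730

H = 1.2427 bits/symbol


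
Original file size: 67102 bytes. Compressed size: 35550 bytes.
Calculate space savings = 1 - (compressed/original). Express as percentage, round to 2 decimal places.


ratio = compressed/original = 35550/67102 = 0.52979
savings = 1 - ratio = 1 - 0.52979 = 0.47021
as a percentage: 0.47021 * 100 = 47.02%

Space savings = 1 - 35550/67102 = 47.02%


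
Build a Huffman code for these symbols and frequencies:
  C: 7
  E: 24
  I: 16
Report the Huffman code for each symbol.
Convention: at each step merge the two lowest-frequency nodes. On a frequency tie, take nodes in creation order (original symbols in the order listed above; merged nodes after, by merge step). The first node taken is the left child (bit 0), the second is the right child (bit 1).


Huffman tree construction:
Step 1: Merge C(7) + I(16) = 23
Step 2: Merge (C+I)(23) + E(24) = 47
Read each symbol's code off the tree from the root (left child = 0, right child = 1).

Codes:
  C: 00 (length 2)
  E: 1 (length 1)
  I: 01 (length 2)
Average code length: 70/47 = 1.4894 bits/symbol


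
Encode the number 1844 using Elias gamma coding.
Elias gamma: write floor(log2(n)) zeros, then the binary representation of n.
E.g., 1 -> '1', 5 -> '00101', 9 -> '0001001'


num_bits = floor(log2(1844)) + 1 = 11
leading_zeros = num_bits - 1 = 10
binary(1844) = 11100110100

Elias gamma(1844) = '0000000000' + '11100110100' = 000000000011100110100 (21 bits)


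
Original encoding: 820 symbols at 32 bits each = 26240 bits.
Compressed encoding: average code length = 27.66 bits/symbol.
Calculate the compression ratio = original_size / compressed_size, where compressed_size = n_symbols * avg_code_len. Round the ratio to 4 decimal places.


original_size = n_symbols * orig_bits = 820 * 32 = 26240 bits
compressed_size = n_symbols * avg_code_len = 820 * 27.66 = 22681.2 bits
ratio = original_size / compressed_size = 26240 / 22681.2 = 1.1569

Compression ratio = 1.1569


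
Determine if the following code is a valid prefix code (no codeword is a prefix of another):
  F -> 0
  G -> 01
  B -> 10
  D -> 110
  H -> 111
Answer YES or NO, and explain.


Checking each pair (does one codeword prefix another?):
  F='0' vs G='01': prefix -- VIOLATION

NO -- this is NOT a valid prefix code. F (0) is a prefix of G (01).


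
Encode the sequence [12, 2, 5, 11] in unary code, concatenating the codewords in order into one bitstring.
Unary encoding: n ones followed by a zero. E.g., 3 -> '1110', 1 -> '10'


Encode each number as n ones followed by a terminating 0:
  12 -> 1111111111110 (13 bits)
  2 -> 110 (3 bits)
  5 -> 111110 (6 bits)
  11 -> 111111111110 (12 bits)
Total length = 13 + 3 + 6 + 12 = 34 bits.

Unary([12, 2, 5, 11]) = 1111111111110110111110111111111110 (34 bits)


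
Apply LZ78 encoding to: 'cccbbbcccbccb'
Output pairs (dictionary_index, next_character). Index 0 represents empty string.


LZ78 encoding steps:
Dictionary: {0: ''}
Step 1: w='' (idx 0), next='c' -> output (0, 'c'), add 'c' as idx 1
Step 2: w='c' (idx 1), next='c' -> output (1, 'c'), add 'cc' as idx 2
Step 3: w='' (idx 0), next='b' -> output (0, 'b'), add 'b' as idx 3
Step 4: w='b' (idx 3), next='b' -> output (3, 'b'), add 'bb' as idx 4
Step 5: w='cc' (idx 2), next='c' -> output (2, 'c'), add 'ccc' as idx 5
Step 6: w='b' (idx 3), next='c' -> output (3, 'c'), add 'bc' as idx 6
Step 7: w='c' (idx 1), next='b' -> output (1, 'b'), add 'cb' as idx 7


Encoded: [(0, 'c'), (1, 'c'), (0, 'b'), (3, 'b'), (2, 'c'), (3, 'c'), (1, 'b')]


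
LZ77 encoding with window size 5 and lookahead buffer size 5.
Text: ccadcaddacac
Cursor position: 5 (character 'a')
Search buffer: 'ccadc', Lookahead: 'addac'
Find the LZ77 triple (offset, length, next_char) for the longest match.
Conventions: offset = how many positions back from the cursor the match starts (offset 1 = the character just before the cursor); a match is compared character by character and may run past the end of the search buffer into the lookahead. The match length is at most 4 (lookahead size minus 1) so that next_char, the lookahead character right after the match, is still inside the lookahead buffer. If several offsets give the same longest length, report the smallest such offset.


Try each offset into the search buffer:
  offset=1 (pos 4, char 'c'): match length 0
  offset=2 (pos 3, char 'd'): match length 0
  offset=3 (pos 2, char 'a'): match length 2
  offset=4 (pos 1, char 'c'): match length 0
  offset=5 (pos 0, char 'c'): match length 0
Longest match has length 2 at offset 3.
next_char = character at position 5 + 2 = 7 -> 'd'

Best match: offset=3, length=2 (matching 'ad' starting at position 2)
LZ77 triple: (3, 2, 'd')


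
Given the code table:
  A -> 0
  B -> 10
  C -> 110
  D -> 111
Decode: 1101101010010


Decoding:
110 -> C
110 -> C
10 -> B
10 -> B
0 -> A
10 -> B


Result: CCBBAB


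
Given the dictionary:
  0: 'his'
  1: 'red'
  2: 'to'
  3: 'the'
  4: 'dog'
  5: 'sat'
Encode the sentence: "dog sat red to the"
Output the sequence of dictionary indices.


Look up each word in the dictionary:
  'dog' -> 4
  'sat' -> 5
  'red' -> 1
  'to' -> 2
  'the' -> 3

Encoded: [4, 5, 1, 2, 3]


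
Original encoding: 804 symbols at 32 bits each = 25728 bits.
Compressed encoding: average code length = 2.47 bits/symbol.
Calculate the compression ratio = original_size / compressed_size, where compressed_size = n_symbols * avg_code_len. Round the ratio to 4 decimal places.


original_size = n_symbols * orig_bits = 804 * 32 = 25728 bits
compressed_size = n_symbols * avg_code_len = 804 * 2.47 = 1985.88 bits
ratio = original_size / compressed_size = 25728 / 1985.88 = 12.9555

Compression ratio = 12.9555


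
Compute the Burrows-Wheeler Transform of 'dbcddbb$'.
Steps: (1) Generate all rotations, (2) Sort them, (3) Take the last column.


Rotations (sorted):
  0: $dbcddbb -> last char: b
  1: b$dbcddb -> last char: b
  2: bb$dbcdd -> last char: d
  3: bcddbb$d -> last char: d
  4: cddbb$db -> last char: b
  5: dbb$dbcd -> last char: d
  6: dbcddbb$ -> last char: $
  7: ddbb$dbc -> last char: c


BWT = bbddbd$c


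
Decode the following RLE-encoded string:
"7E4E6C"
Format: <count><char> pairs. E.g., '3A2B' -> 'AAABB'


Expanding each <count><char> pair:
  7E -> 'EEEEEEE'
  4E -> 'EEEE'
  6C -> 'CCCCCC'

Decoded = EEEEEEEEEEECCCCCC


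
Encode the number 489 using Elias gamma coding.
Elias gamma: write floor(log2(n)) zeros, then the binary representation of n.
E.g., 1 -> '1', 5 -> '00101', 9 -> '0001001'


num_bits = floor(log2(489)) + 1 = 9
leading_zeros = num_bits - 1 = 8
binary(489) = 111101001

Elias gamma(489) = '00000000' + '111101001' = 00000000111101001 (17 bits)


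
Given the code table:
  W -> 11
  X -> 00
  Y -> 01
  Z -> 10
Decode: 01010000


Decoding:
01 -> Y
01 -> Y
00 -> X
00 -> X


Result: YYXX


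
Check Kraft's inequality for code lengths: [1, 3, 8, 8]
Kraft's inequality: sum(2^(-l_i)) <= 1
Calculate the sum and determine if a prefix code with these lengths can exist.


Sum = 2^(-1) + 2^(-3) + 2^(-8) + 2^(-8)
    = 0.5 + 0.125 + 0.00390625 + 0.00390625
    = 162/256 = 0.6328125
Since 0.6328125 <= 1, Kraft's inequality IS satisfied.
A prefix code with these lengths CAN exist.

Kraft sum = 0.6328125. Satisfied.
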